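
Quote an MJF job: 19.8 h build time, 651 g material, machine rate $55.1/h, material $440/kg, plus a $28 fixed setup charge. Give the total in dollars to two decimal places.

$1405.42

Machine cost = 55.1 × 19.8, so $1090.98.
Material cost = 440 × 651/1000, so $286.44.
Total = 1090.98 + 286.44 + 28 = $1405.42.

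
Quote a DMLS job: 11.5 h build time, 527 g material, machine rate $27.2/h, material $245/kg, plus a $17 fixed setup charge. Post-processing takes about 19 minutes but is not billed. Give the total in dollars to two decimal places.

Machine-time cost = 27.2 × 11.5 = $312.80.
Material cost = 245 × 527/1000, so $129.115.
Total = 312.80 + 129.115 + 17 = 458.915 ≈ $458.92.

$458.92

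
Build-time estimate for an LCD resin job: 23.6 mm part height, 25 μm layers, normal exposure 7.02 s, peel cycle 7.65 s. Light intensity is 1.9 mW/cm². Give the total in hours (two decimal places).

3.85 hours

Layers = ⌈23.6/0.025⌉ = 944.
Per-layer time = 7.02 + 7.65 = 14.67 s.
Build time: 944 × 14.67 s = 13848.48 s, i.e. 3.85 hours.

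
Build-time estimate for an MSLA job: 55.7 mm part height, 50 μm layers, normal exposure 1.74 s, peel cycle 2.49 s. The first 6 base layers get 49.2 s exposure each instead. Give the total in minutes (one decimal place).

83.3 minutes

Layers = ⌈55.7/0.05⌉ = 1114.
Burn-in layers = 6 × (49.2 + 2.49), so 310.14 s.
Regular layers = 1108 × (1.74 + 2.49), so 4686.84 s.
Total = 310.14 + 4686.84 = 4996.98 s = 83.3 minutes.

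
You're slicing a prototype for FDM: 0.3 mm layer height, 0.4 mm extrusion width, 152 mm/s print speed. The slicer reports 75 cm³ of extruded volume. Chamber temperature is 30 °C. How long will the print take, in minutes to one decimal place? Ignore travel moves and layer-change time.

68.5 minutes

Line area = 0.3 × 0.4, so 0.12 mm².
Total extruded path = 75000/0.12 = 625000 mm.
Extrusion time = 625000 / 152 = 4111.8 s.
Converting: 4111.8 s = 68.5 minutes.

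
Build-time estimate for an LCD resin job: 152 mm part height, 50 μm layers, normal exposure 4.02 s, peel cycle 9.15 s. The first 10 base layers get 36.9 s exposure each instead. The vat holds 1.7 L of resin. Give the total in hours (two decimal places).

11.21 hours

Layers = ⌈152/0.05⌉ = 3040.
Base layers: 10 × (36.9 + 9.15) → 460.5 s.
Normal layers = 3030 × (4.02 + 9.15) = 39905.1 s.
Sum: 460.5 + 39905.1 = 40365.6 s → 11.21 hours.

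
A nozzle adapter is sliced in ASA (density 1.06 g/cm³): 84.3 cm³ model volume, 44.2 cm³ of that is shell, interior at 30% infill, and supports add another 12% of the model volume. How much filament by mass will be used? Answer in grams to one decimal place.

70.3 g

Volume inside the shell = 84.3 − 44.2, so 40.1 cm³.
Deposited infill: 0.30 × 40.1 → 12.03 cm³.
Support: 0.12 × 84.3 → 10.116 cm³.
Total extruded = 44.2 + 12.03 + 10.116, so 66.346 cm³.
Mass: 66.346 × 1.06 → 70.32676 g.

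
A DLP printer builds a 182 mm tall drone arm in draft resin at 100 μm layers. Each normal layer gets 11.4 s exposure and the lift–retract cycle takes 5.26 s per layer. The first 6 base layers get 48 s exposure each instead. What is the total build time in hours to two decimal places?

8.48 hours

Layer count = ceil(182 / 0.1) = 1820.
Burn-in layers: 6 × (48 + 5.26) → 319.56 s.
Normal layers: 1814 × (11.4 + 5.26) → 30221.24 s.
Sum: 319.56 + 30221.24 = 30540.8 s → 8.48 hours.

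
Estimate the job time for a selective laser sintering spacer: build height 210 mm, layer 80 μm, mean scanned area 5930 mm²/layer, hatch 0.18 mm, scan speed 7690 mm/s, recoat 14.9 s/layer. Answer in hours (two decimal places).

13.99 hours

Number of layers: 210 / 0.08 → 2625 (rounded up).
Hatch length per layer: 5930 / 0.18 → 32944.4 mm.
Scan time per layer = 32944.4 / 7690, so 4.2841 s.
Per-layer time = 4.2841 + 14.9, so 19.1841 s.
2625 layers × 19.1841 s/layer = 50358.2625 s, i.e. 13.99 hours.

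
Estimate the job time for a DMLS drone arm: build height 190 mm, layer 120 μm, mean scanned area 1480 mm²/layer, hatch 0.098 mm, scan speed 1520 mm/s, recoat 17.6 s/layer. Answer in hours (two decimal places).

Layers = ⌈190/0.12⌉ = 1584.
Scan path per layer = 1480 / 0.098 = 15102 mm.
Laser time per layer: 15102 / 1520 → 9.9355 s.
Time per layer = 9.9355 + 17.6, so 27.5355 s.
Build time = 1584 × 27.5355 = 43616.232 s = 12.12 hours.

12.12 hours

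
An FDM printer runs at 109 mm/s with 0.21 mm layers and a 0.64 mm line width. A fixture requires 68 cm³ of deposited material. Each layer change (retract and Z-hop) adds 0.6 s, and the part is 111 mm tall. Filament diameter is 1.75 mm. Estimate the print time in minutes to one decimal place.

82.7 minutes

Extrusion cross-section: 0.21 × 0.64 → 0.1344 mm².
Total extruded path = 68000/0.1344 = 505952.4 mm.
Extrusion time = 505952.4 / 109, so 4641.8 s.
Layers = ⌈111/0.21⌉ = 529.
Non-print overhead: 529 × 0.6 → 317.4 s.
Altogether 4641.8 + 317.4 = 4959.2 s, i.e. 82.7 minutes.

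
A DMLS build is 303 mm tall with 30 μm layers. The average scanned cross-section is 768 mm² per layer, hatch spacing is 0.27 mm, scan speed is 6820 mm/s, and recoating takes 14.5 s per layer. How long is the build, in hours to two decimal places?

41.85 hours

Layers = ⌈303/0.03⌉ = 10100.
Scan path per layer = 768 / 0.27 = 2844.4 mm.
Scan time per layer = 2844.4 / 6820 = 0.4171 s.
Per-layer time = 0.4171 + 14.5, so 14.9171 s.
Build time = 10100 × 14.9171 = 150662.71 s = 41.85 hours.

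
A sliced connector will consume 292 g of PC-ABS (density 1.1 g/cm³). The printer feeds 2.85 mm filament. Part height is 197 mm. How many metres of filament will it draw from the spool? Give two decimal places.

41.61 m

Extruded volume: 292/1.1 = 265.4545 cm³ (265454.5 mm³).
Cross-section of 2.85 mm filament: π·(2.85/2)² = 6.3794 mm².
L = V/A = 265454.5/6.3794 = 41611.2 mm → 41.61 m.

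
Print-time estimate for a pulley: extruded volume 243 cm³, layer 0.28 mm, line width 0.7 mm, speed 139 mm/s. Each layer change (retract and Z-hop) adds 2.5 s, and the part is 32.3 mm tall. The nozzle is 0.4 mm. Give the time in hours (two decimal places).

Line area = 0.28 × 0.7, so 0.196 mm².
Toolpath length = 243 cm³ / 0.196 mm² = 243000 / 0.196 = 1239795.9 mm.
Extrusion time = 1239795.9 / 139 = 8919.4 s.
Layer count = ceil(32.3 / 0.28) = 116.
Non-print overhead = 116 × 2.5, so 290 s.
Total = 8919.4 + 290 = 9209.4 s = 2.56 hours.

2.56 hours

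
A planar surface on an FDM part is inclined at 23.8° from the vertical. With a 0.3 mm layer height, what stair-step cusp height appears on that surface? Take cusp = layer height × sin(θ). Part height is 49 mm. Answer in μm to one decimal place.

h_c = t·sin θ = 0.3 × 0.4035 = 0.12105 mm (121.1 μm).

121.1 μm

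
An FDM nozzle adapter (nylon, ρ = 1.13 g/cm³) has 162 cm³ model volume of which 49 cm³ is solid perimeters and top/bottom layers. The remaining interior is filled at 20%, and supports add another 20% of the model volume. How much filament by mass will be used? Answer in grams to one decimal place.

Interior volume = 162 − 49 = 113 cm³.
Infill volume: 0.20 × 113 → 22.6 cm³.
Support = 0.20 × 162, so 32.4 cm³.
Total printed volume = 49 + 22.6 + 32.4 = 104 cm³.
Mass = 104 × 1.13, so 117.52 g.

117.5 g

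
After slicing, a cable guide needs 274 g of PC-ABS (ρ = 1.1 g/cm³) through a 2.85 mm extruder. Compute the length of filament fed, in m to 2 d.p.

39.05 m

Volume = 274 g / 1.1 g·cm⁻³ = 249.0909 cm³ = 249090.9 mm³.
Filament cross-section = π × (2.85/2)² = 6.3794 mm².
Length = 249090.9 / 6.3794 = 39046.13 mm = 39.05 m.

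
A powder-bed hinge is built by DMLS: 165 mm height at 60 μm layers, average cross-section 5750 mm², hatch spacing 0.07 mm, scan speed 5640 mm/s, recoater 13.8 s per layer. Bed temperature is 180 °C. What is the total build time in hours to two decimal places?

21.67 hours

Number of layers: 165 / 0.06 → 2750 (rounded up).
Scan path per layer = 5750 / 0.07 = 82142.9 mm.
Laser time per layer: 82142.9 / 5640 → 14.5643 s.
Per-layer time: 14.5643 + 13.8 → 28.3643 s.
Total: 2750 × 28.3643 s = 78001.825 s → 21.67 hours.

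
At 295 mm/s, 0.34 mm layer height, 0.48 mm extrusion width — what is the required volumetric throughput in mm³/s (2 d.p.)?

48.14

A = 0.34 × 0.48, so 0.1632 mm².
Q = v·A = 295 × 0.1632 = 48.14 mm³/s.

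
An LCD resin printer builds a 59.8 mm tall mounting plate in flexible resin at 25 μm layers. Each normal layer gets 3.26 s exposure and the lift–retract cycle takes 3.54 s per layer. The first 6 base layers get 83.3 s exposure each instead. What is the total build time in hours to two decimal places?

4.65 hours

Layers = ⌈59.8/0.025⌉ = 2392.
Burn-in layers = 6 × (83.3 + 3.54) = 521.04 s.
Regular layers = 2386 × (3.26 + 3.54), so 16224.8 s.
Total = 521.04 + 16224.8 = 16745.84 s = 4.65 hours.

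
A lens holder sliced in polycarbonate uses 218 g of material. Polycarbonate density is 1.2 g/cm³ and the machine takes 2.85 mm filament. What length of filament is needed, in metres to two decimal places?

28.48 m

Extruded volume: 218/1.2 = 181.6667 cm³ (181666.7 mm³).
Filament cross-section = π × (2.85/2)² = 6.3794 mm².
L = V/A = 181666.7/6.3794 = 28477.08 mm → 28.48 m.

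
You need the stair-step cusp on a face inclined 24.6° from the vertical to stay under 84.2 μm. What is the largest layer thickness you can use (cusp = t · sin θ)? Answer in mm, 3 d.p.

0.202 mm

sin(24.6°) = 0.4163; t_max = 0.0842/0.4163 = 0.202 mm.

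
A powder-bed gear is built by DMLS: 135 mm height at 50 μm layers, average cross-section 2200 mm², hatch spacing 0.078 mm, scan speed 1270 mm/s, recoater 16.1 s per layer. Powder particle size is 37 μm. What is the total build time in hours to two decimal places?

Layers = ⌈135/0.05⌉ = 2700.
Hatch length per layer = 2200 / 0.078, so 28205.1 mm.
Per-layer scan time: 28205.1 / 1270 → 22.2087 s.
Layer cycle = 22.2087 + 16.1 = 38.3087 s.
Build time = 2700 × 38.3087 = 103433.49 s = 28.73 hours.

28.73 hours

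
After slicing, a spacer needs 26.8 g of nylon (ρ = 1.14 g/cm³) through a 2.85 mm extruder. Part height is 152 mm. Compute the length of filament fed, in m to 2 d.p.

3.69 m

Volume = 26.8 g / 1.14 g·cm⁻³ = 23.5088 cm³ = 23508.8 mm³.
Cross-section of 2.85 mm filament: π·(2.85/2)² = 6.3794 mm².
Length = 23508.8 / 6.3794 = 3685.11 mm = 3.69 m.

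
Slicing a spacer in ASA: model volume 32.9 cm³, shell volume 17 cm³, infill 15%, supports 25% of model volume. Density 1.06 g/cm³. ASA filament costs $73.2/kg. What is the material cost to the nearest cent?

Volume inside the shell: 32.9 − 17 → 15.9 cm³.
Infill deposited = 0.15 × 15.9 = 2.385 cm³.
Support = 0.25 × 32.9, so 8.225 cm³.
Deposited volume = 17 + 2.385 + 8.225 = 27.61 cm³.
Mass = 27.61 × 1.06 = 29.2666 g.
Cost = 29.2666 g / 1000 × $73.2/kg = $2.14.

$2.14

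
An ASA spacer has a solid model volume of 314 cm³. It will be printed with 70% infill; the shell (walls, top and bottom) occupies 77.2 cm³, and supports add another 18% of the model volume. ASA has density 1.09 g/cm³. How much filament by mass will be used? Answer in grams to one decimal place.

Volume inside the shell = 314 − 77.2, so 236.8 cm³.
Infill deposited = 0.70 × 236.8 = 165.76 cm³.
Support = 0.18 × 314, so 56.52 cm³.
Deposited volume = 77.2 + 165.76 + 56.52 = 299.48 cm³.
Mass = 299.48 × 1.09, so 326.4332 g.

326.4 g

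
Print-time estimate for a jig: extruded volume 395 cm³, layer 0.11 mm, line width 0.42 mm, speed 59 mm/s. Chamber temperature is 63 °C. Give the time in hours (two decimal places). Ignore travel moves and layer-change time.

40.25 hours

Extrusion cross-section: 0.11 × 0.42 → 0.0462 mm².
Total extruded path = 395000/0.0462 = 8549783.5 mm.
Print-move time = 8549783.5 / 59 = 144911.6 s.
144911.6 s = 40.25 hours.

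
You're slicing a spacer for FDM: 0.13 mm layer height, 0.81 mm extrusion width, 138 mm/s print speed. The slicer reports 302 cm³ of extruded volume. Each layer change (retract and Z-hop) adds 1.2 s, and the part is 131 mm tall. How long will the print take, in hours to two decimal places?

6.11 hours

Bead cross-section = 0.13 × 0.81 = 0.1053 mm².
Toolpath length = 302 cm³ / 0.1053 mm² = 302000 / 0.1053 = 2867996.2 mm.
Time extruding = 2867996.2 / 138, so 20782.6 s.
Number of layers: 131 / 0.13 → 1008 (rounded up).
Z-hop total: 1008 × 1.2 → 1209.6 s.
Total = 20782.6 + 1209.6 = 21992.2 s = 6.11 hours.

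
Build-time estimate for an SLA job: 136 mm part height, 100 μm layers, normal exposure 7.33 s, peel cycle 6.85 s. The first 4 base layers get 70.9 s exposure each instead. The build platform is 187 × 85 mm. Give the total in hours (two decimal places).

5.43 hours

Layers = ⌈136/0.1⌉ = 1360.
Bottom layers = 4 × (70.9 + 6.85), so 311 s.
Normal layers = 1356 × (7.33 + 6.85) = 19228.08 s.
Total = 311 + 19228.08 = 19539.08 s = 5.43 hours.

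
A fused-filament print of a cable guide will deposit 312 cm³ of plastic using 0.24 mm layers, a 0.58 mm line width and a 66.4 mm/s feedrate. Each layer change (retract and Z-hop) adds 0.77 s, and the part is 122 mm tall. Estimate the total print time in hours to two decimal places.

9.49 hours

Extrusion cross-section: 0.24 × 0.58 → 0.1392 mm².
Total extruded path = 312000/0.1392 = 2241379.3 mm.
Time extruding = 2241379.3 / 66.4, so 33755.7 s.
Layers = ⌈122/0.24⌉ = 509.
Z-hop total: 509 × 0.77 → 391.93 s.
Altogether 33755.7 + 391.93 = 34147.63 s, i.e. 9.49 hours.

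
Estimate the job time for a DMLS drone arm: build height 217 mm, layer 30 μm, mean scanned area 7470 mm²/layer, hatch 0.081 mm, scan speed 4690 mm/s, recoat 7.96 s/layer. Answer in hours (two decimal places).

55.51 hours

Number of layers: 217 / 0.03 → 7234 (rounded up).
Per-layer scan distance = 7470 / 0.081, so 92222.2 mm.
Scan time per layer = 92222.2 / 4690 = 19.6636 s.
Per-layer time = 19.6636 + 7.96 = 27.6236 s.
7234 layers × 27.6236 s/layer = 199829.1224 s, i.e. 55.51 hours.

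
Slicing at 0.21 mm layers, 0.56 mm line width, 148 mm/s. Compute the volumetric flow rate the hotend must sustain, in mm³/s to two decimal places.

17.40

Extrusion cross-section: 0.21 × 0.56 → 0.1176 mm².
Q = v·A = 148 × 0.1176 = 17.40 mm³/s.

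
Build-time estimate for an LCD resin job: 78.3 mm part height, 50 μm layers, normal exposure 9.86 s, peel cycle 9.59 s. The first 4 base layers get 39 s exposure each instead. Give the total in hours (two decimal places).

8.49 hours

Number of layers: 78.3 / 0.05 → 1566 (rounded up).
Bottom layers: 4 × (39 + 9.59) → 194.36 s.
Regular layers = 1562 × (9.86 + 9.59) = 30380.9 s.
Total = 194.36 + 30380.9 = 30575.26 s = 8.49 hours.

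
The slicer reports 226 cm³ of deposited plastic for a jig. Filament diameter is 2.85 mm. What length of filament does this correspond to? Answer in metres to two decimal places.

Filament cross-section = π × (2.85/2)² = 6.3794 mm².
Length = 226 cm³ / 6.3794 mm² = 226000 / 6.3794 = 35426.53 mm = 35.43 m.

35.43 m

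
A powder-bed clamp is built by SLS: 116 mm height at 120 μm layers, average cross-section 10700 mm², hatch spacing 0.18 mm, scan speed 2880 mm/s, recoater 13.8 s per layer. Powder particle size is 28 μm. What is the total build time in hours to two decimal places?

Layer count = ceil(116 / 0.12) = 967.
Per-layer scan distance = 10700 / 0.18, so 59444.4 mm.
Per-layer scan time: 59444.4 / 2880 → 20.6404 s.
Time per layer = 20.6404 + 13.8 = 34.4404 s.
967 layers × 34.4404 s/layer = 33303.8668 s, i.e. 9.25 hours.

9.25 hours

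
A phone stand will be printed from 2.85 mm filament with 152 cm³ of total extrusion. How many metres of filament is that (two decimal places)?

23.83 m

A = π r² = π × 1.425² = 6.3794 mm².
L = 152000 mm³ / 6.3794 mm² = 23826.69 mm, i.e. 23.83 m.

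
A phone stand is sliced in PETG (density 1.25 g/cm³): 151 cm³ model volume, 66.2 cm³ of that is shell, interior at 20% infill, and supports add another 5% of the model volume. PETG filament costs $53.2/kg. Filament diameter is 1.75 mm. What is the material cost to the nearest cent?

Interior volume = 151 − 66.2 = 84.8 cm³.
Deposited infill: 0.20 × 84.8 → 16.96 cm³.
Support = 0.05 × 151, so 7.55 cm³.
Total printed volume: 66.2 + 16.96 + 7.55 → 90.71 cm³.
Mass = 90.71 × 1.25, so 113.3875 g.
At $53.2/kg: 113.3875/1000 × 53.2 = $6.03.

$6.03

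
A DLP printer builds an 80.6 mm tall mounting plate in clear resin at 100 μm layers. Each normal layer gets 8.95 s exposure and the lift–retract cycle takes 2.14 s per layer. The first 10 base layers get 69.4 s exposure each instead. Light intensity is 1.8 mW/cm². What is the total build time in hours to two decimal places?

2.65 hours

Number of layers: 80.6 / 0.1 → 806 (rounded up).
Burn-in layers = 10 × (69.4 + 2.14), so 715.4 s.
Regular layers = 796 × (8.95 + 2.14), so 8827.64 s.
Total = 715.4 + 8827.64 = 9543.04 s = 2.65 hours.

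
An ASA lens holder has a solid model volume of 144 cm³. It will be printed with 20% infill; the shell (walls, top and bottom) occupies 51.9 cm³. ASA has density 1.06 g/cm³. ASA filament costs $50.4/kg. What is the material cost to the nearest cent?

$3.76

Infill region = 144 − 51.9 = 92.1 cm³.
Deposited infill = 0.20 × 92.1 = 18.42 cm³.
Total printed volume = 51.9 + 18.42 = 70.32 cm³.
Mass: 70.32 × 1.06 → 74.5392 g.
Cost = 74.5392 g / 1000 × $50.4/kg = $3.76.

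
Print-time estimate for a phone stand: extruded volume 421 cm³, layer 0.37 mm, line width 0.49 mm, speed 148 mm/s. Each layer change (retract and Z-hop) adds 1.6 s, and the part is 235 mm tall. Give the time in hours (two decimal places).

Line area = 0.37 × 0.49 = 0.1813 mm².
Total extruded path = 421000/0.1813 = 2322118 mm.
Print-move time: 2322118 / 148 → 15690 s.
Layers = ⌈235/0.37⌉ = 636.
Layer-change overhead = 636 × 1.6, so 1017.6 s.
Altogether 15690 + 1017.6 = 16707.6 s, i.e. 4.64 hours.

4.64 hours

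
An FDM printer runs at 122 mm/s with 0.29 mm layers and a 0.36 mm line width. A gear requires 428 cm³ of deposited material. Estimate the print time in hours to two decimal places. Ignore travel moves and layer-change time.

Extrusion cross-section = 0.29 × 0.36 = 0.1044 mm².
Total extruded path = 428000/0.1044 = 4099616.9 mm.
Extrusion time: 4099616.9 / 122 → 33603.4 s.
33603.4 s = 9.33 hours.

9.33 hours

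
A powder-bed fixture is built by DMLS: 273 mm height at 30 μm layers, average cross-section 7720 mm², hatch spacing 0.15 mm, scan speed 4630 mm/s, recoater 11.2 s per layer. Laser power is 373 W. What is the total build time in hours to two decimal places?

Number of layers: 273 / 0.03 → 9100 (rounded up).
Scan path per layer = 7720 / 0.15, so 51466.7 mm.
Laser time per layer = 51466.7 / 4630, so 11.1159 s.
Time per layer = 11.1159 + 11.2, so 22.3159 s.
Total: 9100 × 22.3159 s = 203074.69 s → 56.41 hours.

56.41 hours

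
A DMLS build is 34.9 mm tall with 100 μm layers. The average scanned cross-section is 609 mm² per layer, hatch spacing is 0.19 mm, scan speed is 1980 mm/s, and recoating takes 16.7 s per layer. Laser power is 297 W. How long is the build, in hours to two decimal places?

1.78 hours

Layer count = ceil(34.9 / 0.1) = 349.
Hatch length per layer = 609 / 0.19, so 3205.3 mm.
Per-layer scan time: 3205.3 / 1980 → 1.6188 s.
Layer cycle: 1.6188 + 16.7 → 18.3188 s.
Build time = 349 × 18.3188 = 6393.2612 s = 1.78 hours.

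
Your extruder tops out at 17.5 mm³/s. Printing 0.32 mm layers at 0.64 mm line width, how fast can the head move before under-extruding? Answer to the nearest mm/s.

Bead cross-section = 0.32 × 0.64, so 0.2048 mm².
Max speed = 17.5 / 0.2048 = 85.45 ≈ 85 mm/s.

85 mm/s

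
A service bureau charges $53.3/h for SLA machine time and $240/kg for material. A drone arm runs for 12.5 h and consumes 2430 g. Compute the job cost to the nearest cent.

$1249.45

Time charge: 53.3 × 12.5 → $666.25.
Material charge = 240 × 2430/1000 = $583.20.
Total = 666.25 + 583.20 = $1249.45.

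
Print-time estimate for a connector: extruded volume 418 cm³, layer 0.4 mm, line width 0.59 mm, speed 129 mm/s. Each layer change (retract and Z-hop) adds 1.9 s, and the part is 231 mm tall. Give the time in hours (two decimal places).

Bead cross-section = 0.4 × 0.59, so 0.236 mm².
Toolpath length = 418 cm³ / 0.236 mm² = 418000 / 0.236 = 1771186.4 mm.
Print-move time = 1771186.4 / 129, so 13730.1 s.
Layers = ⌈231/0.4⌉ = 578.
Non-print overhead = 578 × 1.9 = 1098.2 s.
Altogether 13730.1 + 1098.2 = 14828.3 s, i.e. 4.12 hours.

4.12 hours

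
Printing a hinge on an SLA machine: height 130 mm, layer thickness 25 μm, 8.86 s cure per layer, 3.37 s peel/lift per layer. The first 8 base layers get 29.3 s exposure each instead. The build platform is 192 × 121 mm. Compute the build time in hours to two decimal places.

17.71 hours

Layer count = ceil(130 / 0.025) = 5200.
Burn-in layers = 8 × (29.3 + 3.37), so 261.36 s.
Normal layers = 5192 × (8.86 + 3.37) = 63498.16 s.
Sum: 261.36 + 63498.16 = 63759.52 s → 17.71 hours.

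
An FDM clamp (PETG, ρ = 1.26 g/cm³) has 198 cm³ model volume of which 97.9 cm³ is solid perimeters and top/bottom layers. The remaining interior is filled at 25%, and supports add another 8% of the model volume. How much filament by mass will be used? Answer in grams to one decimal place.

174.8 g

Infill region: 198 − 97.9 → 100.1 cm³.
Infill deposited = 0.25 × 100.1 = 25.025 cm³.
Support: 0.08 × 198 → 15.84 cm³.
Deposited volume: 97.9 + 25.025 + 15.84 → 138.765 cm³.
Mass = 138.765 × 1.26 = 174.8439 g.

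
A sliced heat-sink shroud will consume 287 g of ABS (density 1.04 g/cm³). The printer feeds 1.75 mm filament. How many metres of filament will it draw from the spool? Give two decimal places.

Volume = 287 g / 1.04 g·cm⁻³ = 275.9615 cm³ = 275961.5 mm³.
Cross-section of 1.75 mm filament: π·(1.75/2)² = 2.4053 mm².
Length = 275961.5 / 2.4053 = 114730.59 mm = 114.73 m.

114.73 m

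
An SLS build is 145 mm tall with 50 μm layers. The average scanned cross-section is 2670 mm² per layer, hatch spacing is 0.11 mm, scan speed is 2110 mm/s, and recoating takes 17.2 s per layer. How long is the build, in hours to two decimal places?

Layer count = ceil(145 / 0.05) = 2900.
Per-layer scan distance: 2670 / 0.11 → 24272.7 mm.
Per-layer scan time = 24272.7 / 2110, so 11.5036 s.
Per-layer time = 11.5036 + 17.2 = 28.7036 s.
2900 layers × 28.7036 s/layer = 83240.44 s, i.e. 23.12 hours.

23.12 hours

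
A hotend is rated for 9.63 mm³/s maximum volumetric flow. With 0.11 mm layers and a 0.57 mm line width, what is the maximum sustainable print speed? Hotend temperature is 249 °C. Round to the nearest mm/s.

Extrusion cross-section: 0.11 × 0.57 → 0.0627 mm².
Max speed = 9.63 / 0.0627 = 153.59 ≈ 154 mm/s.

154 mm/s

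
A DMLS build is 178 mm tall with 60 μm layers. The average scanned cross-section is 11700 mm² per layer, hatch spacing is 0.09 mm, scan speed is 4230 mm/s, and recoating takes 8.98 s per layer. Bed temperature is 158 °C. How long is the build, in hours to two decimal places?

Layers = ⌈178/0.06⌉ = 2967.
Scan path per layer = 11700 / 0.09, so 130000 mm.
Scan time per layer: 130000 / 4230 → 30.7329 s.
Time per layer = 30.7329 + 8.98 = 39.7129 s.
Total: 2967 × 39.7129 s = 117828.1743 s → 32.73 hours.

32.73 hours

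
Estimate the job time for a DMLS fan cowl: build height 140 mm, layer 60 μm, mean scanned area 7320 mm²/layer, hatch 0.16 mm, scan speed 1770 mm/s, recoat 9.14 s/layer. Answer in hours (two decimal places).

Layer count = ceil(140 / 0.06) = 2334.
Per-layer scan distance = 7320 / 0.16 = 45750 mm.
Per-layer scan time = 45750 / 1770 = 25.8475 s.
Time per layer = 25.8475 + 9.14, so 34.9875 s.
Build time = 2334 × 34.9875 = 81660.825 s = 22.68 hours.

22.68 hours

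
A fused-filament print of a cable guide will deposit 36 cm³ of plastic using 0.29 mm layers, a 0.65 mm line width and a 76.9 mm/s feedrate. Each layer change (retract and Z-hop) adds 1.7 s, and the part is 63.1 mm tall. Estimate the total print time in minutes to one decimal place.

47.6 minutes

Line area = 0.29 × 0.65 = 0.1885 mm².
Total extruded path = 36000/0.1885 = 190981.4 mm.
Print-move time: 190981.4 / 76.9 → 2483.5 s.
Layers = ⌈63.1/0.29⌉ = 218.
Z-hop total: 218 × 1.7 → 370.6 s.
Total = 2483.5 + 370.6 = 2854.1 s = 47.6 minutes.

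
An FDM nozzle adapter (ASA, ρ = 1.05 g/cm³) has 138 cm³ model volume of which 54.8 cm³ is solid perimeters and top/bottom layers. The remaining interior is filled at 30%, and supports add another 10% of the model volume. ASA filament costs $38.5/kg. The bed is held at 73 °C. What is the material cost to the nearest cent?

$3.78

Volume inside the shell = 138 − 54.8, so 83.2 cm³.
Deposited infill = 0.30 × 83.2 = 24.96 cm³.
Support = 0.10 × 138, so 13.8 cm³.
Deposited volume = 54.8 + 24.96 + 13.8 = 93.56 cm³.
Mass = 93.56 × 1.05 = 98.238 g.
Cost = 98.238 g / 1000 × $38.5/kg = $3.78.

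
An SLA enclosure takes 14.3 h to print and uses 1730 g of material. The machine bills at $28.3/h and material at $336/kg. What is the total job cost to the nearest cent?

$985.97

Machine-time cost = 28.3 × 14.3, so $404.69.
Material charge: 336 × 1730/1000 → $581.28.
Job cost: 404.69 + 581.28 = $985.97.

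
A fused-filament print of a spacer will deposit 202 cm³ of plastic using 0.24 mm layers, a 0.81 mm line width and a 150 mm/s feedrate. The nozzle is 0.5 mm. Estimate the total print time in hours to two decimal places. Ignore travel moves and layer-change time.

Extrusion cross-section = 0.24 × 0.81 = 0.1944 mm².
Path length: 202000 mm³ / 0.1944 mm² → 1039094.7 mm.
Extrusion time = 1039094.7 / 150 = 6927.3 s.
6927.3 s = 1.92 hours.

1.92 hours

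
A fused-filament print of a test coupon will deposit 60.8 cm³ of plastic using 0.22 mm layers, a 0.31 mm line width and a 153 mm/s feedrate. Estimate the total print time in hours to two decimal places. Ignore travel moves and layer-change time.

Line area = 0.22 × 0.31 = 0.0682 mm².
Total extruded path = 60800/0.0682 = 891495.6 mm.
Extrusion time: 891495.6 / 153 → 5826.8 s.
5826.8 s = 1.62 hours.

1.62 hours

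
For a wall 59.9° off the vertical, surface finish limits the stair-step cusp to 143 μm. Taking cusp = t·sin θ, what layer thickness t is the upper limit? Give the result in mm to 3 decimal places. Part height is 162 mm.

0.165 mm

t = h_c / sin θ = 0.143 / 0.8652 = 0.165 mm.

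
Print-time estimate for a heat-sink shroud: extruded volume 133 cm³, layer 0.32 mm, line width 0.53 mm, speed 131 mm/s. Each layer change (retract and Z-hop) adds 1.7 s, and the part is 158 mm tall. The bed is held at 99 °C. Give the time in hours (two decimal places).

Line area = 0.32 × 0.53, so 0.1696 mm².
Toolpath length = 133 cm³ / 0.1696 mm² = 133000 / 0.1696 = 784198.1 mm.
Extrusion time = 784198.1 / 131 = 5986.2 s.
Layer count = ceil(158 / 0.32) = 494.
Layer-change overhead: 494 × 1.7 → 839.8 s.
Total = 5986.2 + 839.8 = 6826 s = 1.90 hours.

1.90 hours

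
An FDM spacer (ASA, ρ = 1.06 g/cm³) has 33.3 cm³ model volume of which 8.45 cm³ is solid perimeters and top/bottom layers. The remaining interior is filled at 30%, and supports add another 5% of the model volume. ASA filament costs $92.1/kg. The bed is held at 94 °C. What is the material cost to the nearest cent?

Interior volume: 33.3 − 8.45 → 24.85 cm³.
Infill deposited = 0.30 × 24.85, so 7.455 cm³.
Support: 0.05 × 33.3 → 1.665 cm³.
Deposited volume = 8.45 + 7.455 + 1.665, so 17.57 cm³.
Mass: 17.57 × 1.06 → 18.6242 g.
At $92.1/kg: 18.6242/1000 × 92.1 = $1.72.

$1.72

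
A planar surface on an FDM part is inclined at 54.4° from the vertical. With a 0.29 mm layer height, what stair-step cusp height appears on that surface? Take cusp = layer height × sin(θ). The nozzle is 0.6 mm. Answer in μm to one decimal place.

sin(54.4°) = 0.8131, so cusp = 0.29 × 0.8131 = 0.235799 mm → 235.8 μm.

235.8 μm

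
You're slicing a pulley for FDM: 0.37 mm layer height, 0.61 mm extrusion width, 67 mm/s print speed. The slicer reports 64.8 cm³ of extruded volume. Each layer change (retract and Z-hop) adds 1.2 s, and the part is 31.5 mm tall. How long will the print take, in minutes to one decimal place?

73.1 minutes

Bead cross-section = 0.37 × 0.61, so 0.2257 mm².
Path length: 64800 mm³ / 0.2257 mm² → 287106.8 mm.
Print-move time: 287106.8 / 67 → 4285.2 s.
Layer count = ceil(31.5 / 0.37) = 86.
Non-print overhead = 86 × 1.2, so 103.2 s.
Altogether 4285.2 + 103.2 = 4388.4 s, i.e. 73.1 minutes.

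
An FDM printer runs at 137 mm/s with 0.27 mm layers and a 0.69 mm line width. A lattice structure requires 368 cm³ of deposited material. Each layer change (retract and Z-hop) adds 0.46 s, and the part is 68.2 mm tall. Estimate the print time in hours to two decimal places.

4.04 hours

Bead cross-section = 0.27 × 0.69, so 0.1863 mm².
Total extruded path = 368000/0.1863 = 1975308.6 mm.
Time extruding = 1975308.6 / 137, so 14418.3 s.
Layer count = ceil(68.2 / 0.27) = 253.
Non-print overhead = 253 × 0.46, so 116.38 s.
Total = 14418.3 + 116.38 = 14534.68 s = 4.04 hours.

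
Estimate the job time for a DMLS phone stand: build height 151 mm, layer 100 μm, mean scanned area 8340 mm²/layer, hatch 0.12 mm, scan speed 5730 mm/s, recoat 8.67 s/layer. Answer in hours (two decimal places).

Number of layers: 151 / 0.1 → 1510 (rounded up).
Scan path per layer: 8340 / 0.12 → 69500 mm.
Per-layer scan time = 69500 / 5730, so 12.1291 s.
Time per layer: 12.1291 + 8.67 → 20.7991 s.
1510 layers × 20.7991 s/layer = 31406.641 s, i.e. 8.72 hours.

8.72 hours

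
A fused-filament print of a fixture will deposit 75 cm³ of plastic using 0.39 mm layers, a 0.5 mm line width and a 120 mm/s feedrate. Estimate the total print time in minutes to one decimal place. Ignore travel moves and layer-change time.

Bead cross-section: 0.39 × 0.5 → 0.195 mm².
Path length: 75000 mm³ / 0.195 mm² → 384615.4 mm.
Print-move time: 384615.4 / 120 → 3205.1 s.
3205.1 s = 53.4 minutes.

53.4 minutes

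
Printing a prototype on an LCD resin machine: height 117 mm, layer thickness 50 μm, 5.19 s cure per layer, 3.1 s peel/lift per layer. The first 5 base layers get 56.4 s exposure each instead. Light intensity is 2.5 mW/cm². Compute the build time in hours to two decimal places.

5.46 hours

Layers = ⌈117/0.05⌉ = 2340.
Base layers = 5 × (56.4 + 3.1) = 297.5 s.
Normal layers: 2335 × (5.19 + 3.1) → 19357.15 s.
Total = 297.5 + 19357.15 = 19654.65 s = 5.46 hours.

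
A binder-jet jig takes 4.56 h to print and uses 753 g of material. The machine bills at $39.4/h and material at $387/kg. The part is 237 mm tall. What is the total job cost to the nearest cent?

$471.08

Machine cost: 39.4 × 4.56 → $179.664.
Material charge = 387 × 753/1000 = $291.411.
Total = 179.664 + 291.411 = 471.075 ≈ $471.08.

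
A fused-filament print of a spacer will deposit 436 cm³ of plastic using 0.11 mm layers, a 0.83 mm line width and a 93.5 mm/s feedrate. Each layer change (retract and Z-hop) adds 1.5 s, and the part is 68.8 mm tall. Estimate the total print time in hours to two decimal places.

14.45 hours

Bead cross-section = 0.11 × 0.83 = 0.0913 mm².
Toolpath length = 436 cm³ / 0.0913 mm² = 436000 / 0.0913 = 4775465.5 mm.
Extrusion time = 4775465.5 / 93.5, so 51074.5 s.
Number of layers: 68.8 / 0.11 → 626 (rounded up).
Layer-change overhead: 626 × 1.5 → 939 s.
Altogether 51074.5 + 939 = 52013.5 s, i.e. 14.45 hours.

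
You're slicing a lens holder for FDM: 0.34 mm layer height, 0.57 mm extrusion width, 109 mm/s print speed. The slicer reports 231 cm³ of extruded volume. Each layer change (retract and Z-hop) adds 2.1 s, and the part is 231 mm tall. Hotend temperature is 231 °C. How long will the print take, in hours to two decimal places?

3.43 hours

Bead cross-section: 0.34 × 0.57 → 0.1938 mm².
Path length: 231000 mm³ / 0.1938 mm² → 1191950.5 mm.
Time extruding = 1191950.5 / 109 = 10935.3 s.
Layer count = ceil(231 / 0.34) = 680.
Z-hop total = 680 × 2.1, so 1428 s.
Total = 10935.3 + 1428 = 12363.3 s = 3.43 hours.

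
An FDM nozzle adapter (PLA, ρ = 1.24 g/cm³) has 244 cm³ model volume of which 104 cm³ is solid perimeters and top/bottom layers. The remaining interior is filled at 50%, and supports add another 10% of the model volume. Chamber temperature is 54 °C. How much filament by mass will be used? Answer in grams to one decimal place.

246.0 g

Infill region = 244 − 104 = 140 cm³.
Infill deposited = 0.50 × 140, so 70 cm³.
Support = 0.10 × 244, so 24.4 cm³.
Total printed volume: 104 + 70 + 24.4 → 198.4 cm³.
Mass: 198.4 × 1.24 → 246.016 g.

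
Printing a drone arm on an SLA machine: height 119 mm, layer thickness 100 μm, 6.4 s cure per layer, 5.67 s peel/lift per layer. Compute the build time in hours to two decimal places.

3.99 hours

Layer count = ceil(119 / 0.1) = 1190.
Cycle time = 6.4 + 5.67 = 12.07 s.
Total = 1190 × 12.07 = 14363.3 s = 3.99 hours.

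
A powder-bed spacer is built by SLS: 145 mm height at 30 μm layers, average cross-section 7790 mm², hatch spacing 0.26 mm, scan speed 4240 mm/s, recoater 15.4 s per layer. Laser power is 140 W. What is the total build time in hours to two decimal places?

30.17 hours

Number of layers: 145 / 0.03 → 4834 (rounded up).
Scan path per layer = 7790 / 0.26, so 29961.5 mm.
Laser time per layer = 29961.5 / 4240, so 7.0664 s.
Per-layer time = 7.0664 + 15.4, so 22.4664 s.
4834 layers × 22.4664 s/layer = 108602.5776 s, i.e. 30.17 hours.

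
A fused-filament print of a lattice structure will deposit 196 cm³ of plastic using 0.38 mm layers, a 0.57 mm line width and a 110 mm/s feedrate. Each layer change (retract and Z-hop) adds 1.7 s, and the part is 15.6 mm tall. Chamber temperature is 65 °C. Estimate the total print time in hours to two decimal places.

Extrusion cross-section: 0.38 × 0.57 → 0.2166 mm².
Toolpath length = 196 cm³ / 0.2166 mm² = 196000 / 0.2166 = 904893.8 mm.
Extrusion time = 904893.8 / 110 = 8226.3 s.
Layer count = ceil(15.6 / 0.38) = 42.
Z-hop total = 42 × 1.7, so 71.4 s.
Total = 8226.3 + 71.4 = 8297.7 s = 2.30 hours.

2.30 hours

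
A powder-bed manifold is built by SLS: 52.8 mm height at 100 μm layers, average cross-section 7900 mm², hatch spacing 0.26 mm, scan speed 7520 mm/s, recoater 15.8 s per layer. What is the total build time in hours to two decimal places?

Number of layers: 52.8 / 0.1 → 528 (rounded up).
Per-layer scan distance: 7900 / 0.26 → 30384.6 mm.
Per-layer scan time = 30384.6 / 7520 = 4.0405 s.
Layer cycle: 4.0405 + 15.8 → 19.8405 s.
Build time = 528 × 19.8405 = 10475.784 s = 2.91 hours.

2.91 hours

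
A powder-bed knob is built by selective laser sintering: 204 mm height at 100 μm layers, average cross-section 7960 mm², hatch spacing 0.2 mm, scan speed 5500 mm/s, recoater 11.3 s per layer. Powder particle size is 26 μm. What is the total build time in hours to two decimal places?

Number of layers: 204 / 0.1 → 2040 (rounded up).
Scan path per layer = 7960 / 0.2, so 39800 mm.
Per-layer scan time = 39800 / 5500 = 7.2364 s.
Per-layer time: 7.2364 + 11.3 → 18.5364 s.
2040 layers × 18.5364 s/layer = 37814.256 s, i.e. 10.50 hours.

10.50 hours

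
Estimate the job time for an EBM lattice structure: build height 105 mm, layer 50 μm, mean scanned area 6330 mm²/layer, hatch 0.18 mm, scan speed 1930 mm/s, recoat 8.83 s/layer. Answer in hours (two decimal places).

Layer count = ceil(105 / 0.05) = 2100.
Per-layer scan distance = 6330 / 0.18 = 35166.7 mm.
Per-layer scan time = 35166.7 / 1930 = 18.2211 s.
Per-layer time = 18.2211 + 8.83 = 27.0511 s.
Total: 2100 × 27.0511 s = 56807.31 s → 15.78 hours.

15.78 hours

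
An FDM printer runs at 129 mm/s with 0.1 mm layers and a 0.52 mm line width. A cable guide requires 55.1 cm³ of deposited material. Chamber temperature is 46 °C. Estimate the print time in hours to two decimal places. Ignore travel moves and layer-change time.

2.28 hours

Bead cross-section: 0.1 × 0.52 → 0.052 mm².
Total extruded path = 55100/0.052 = 1059615.4 mm.
Extrusion time = 1059615.4 / 129 = 8214.1 s.
In the requested units: 8214.1 s = 2.28 hours.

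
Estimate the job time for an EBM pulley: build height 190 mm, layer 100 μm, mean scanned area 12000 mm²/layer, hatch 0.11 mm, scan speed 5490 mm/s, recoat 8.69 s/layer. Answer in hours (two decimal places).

Number of layers: 190 / 0.1 → 1900 (rounded up).
Hatch length per layer = 12000 / 0.11 = 109090.9 mm.
Beam time per layer = 109090.9 / 5490, so 19.8708 s.
Per-layer time: 19.8708 + 8.69 → 28.5608 s.
Build time = 1900 × 28.5608 = 54265.52 s = 15.07 hours.

15.07 hours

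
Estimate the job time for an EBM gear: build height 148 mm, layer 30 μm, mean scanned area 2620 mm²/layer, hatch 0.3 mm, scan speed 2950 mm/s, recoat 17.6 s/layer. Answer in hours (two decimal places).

Layer count = ceil(148 / 0.03) = 4934.
Scan path per layer: 2620 / 0.3 → 8733.3 mm.
Per-layer scan time = 8733.3 / 2950, so 2.9604 s.
Per-layer time = 2.9604 + 17.6, so 20.5604 s.
4934 layers × 20.5604 s/layer = 101445.0136 s, i.e. 28.18 hours.

28.18 hours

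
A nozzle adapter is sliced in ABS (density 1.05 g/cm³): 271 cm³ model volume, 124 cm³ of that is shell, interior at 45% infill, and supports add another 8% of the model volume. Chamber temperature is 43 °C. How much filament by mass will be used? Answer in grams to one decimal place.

Interior volume = 271 − 124 = 147 cm³.
Deposited infill = 0.45 × 147 = 66.15 cm³.
Support: 0.08 × 271 → 21.68 cm³.
Total extruded = 124 + 66.15 + 21.68, so 211.83 cm³.
Mass = 211.83 × 1.05, so 222.4215 g.

222.4 g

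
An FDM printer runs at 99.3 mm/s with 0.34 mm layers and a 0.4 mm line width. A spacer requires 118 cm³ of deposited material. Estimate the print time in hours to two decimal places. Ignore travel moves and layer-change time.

2.43 hours

Line area = 0.34 × 0.4, so 0.136 mm².
Path length: 118000 mm³ / 0.136 mm² → 867647.1 mm.
Print-move time = 867647.1 / 99.3 = 8737.6 s.
8737.6 s = 2.43 hours.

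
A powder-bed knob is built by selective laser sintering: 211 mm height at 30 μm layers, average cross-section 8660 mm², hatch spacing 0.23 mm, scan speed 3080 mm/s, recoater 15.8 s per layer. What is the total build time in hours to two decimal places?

54.76 hours

Layer count = ceil(211 / 0.03) = 7034.
Hatch length per layer: 8660 / 0.23 → 37652.2 mm.
Scan time per layer: 37652.2 / 3080 → 12.2247 s.
Time per layer = 12.2247 + 15.8, so 28.0247 s.
7034 layers × 28.0247 s/layer = 197125.7398 s, i.e. 54.76 hours.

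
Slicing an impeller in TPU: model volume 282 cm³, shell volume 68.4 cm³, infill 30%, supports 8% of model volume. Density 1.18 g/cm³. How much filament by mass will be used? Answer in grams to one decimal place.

182.9 g

Infill region: 282 − 68.4 → 213.6 cm³.
Deposited infill: 0.30 × 213.6 → 64.08 cm³.
Support = 0.08 × 282 = 22.56 cm³.
Deposited volume = 68.4 + 64.08 + 22.56 = 155.04 cm³.
Mass = 155.04 × 1.18 = 182.9472 g.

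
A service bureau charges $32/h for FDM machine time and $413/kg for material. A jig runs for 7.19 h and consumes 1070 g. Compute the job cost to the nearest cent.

Machine-time cost: 32 × 7.19 → $230.08.
Material charge = 413 × 1070/1000 = $441.91.
Total = 230.08 + 441.91 = $671.99.

$671.99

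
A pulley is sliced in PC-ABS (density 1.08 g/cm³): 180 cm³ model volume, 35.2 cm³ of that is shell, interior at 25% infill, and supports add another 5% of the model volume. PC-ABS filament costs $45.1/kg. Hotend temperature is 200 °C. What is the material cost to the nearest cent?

Volume inside the shell = 180 − 35.2, so 144.8 cm³.
Infill deposited = 0.25 × 144.8 = 36.2 cm³.
Support = 0.05 × 180 = 9 cm³.
Deposited volume: 35.2 + 36.2 + 9 → 80.4 cm³.
Mass = 80.4 × 1.08, so 86.832 g.
At $45.1/kg: 86.832/1000 × 45.1 = $3.92.

$3.92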